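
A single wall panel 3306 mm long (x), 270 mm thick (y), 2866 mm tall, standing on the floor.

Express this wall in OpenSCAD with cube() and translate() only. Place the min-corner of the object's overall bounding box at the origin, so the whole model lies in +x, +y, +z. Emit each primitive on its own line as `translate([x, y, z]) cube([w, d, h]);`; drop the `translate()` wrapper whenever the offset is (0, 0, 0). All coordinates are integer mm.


cube([3306, 270, 2866]);


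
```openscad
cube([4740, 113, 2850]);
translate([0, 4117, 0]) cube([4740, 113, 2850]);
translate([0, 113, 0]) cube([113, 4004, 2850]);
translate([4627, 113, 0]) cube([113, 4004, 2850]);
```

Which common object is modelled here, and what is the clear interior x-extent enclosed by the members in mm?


A house (or room) frame. The interior width is 4514 mm.

Four 2850 mm walls enclosing a rectangle with no floor or roof — a room or house frame. Outside width is 4740 mm and wall thickness is 113 mm, so the interior width is 4740 − 2 × 113 = 4514 mm.


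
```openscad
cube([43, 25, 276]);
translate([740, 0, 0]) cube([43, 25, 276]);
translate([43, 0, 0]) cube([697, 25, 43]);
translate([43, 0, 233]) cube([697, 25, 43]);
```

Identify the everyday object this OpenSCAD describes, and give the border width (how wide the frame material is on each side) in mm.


A picture frame. The border width is 43 mm.

Four thin pieces enclosing a rectangular opening — a picture frame. The two full-height stiles are 276 mm tall; the top rail sits at z = 233 and is 43 mm tall, so the border above the opening is 276 − 233 = 43 mm, matching the stile x-width.


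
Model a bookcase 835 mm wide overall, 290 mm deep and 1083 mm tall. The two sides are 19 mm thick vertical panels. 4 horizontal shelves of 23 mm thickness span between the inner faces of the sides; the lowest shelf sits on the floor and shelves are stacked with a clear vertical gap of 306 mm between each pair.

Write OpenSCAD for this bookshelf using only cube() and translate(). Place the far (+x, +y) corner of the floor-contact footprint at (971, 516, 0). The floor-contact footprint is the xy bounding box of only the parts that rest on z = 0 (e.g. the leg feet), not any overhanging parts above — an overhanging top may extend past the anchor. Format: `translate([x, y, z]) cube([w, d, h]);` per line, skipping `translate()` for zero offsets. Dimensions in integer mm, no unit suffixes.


translate([136, 226, 0]) cube([19, 290, 1083]);
translate([952, 226, 0]) cube([19, 290, 1083]);
translate([155, 226, 0]) cube([797, 290, 23]);
translate([155, 226, 329]) cube([797, 290, 23]);
translate([155, 226, 658]) cube([797, 290, 23]);
translate([155, 226, 987]) cube([797, 290, 23]);


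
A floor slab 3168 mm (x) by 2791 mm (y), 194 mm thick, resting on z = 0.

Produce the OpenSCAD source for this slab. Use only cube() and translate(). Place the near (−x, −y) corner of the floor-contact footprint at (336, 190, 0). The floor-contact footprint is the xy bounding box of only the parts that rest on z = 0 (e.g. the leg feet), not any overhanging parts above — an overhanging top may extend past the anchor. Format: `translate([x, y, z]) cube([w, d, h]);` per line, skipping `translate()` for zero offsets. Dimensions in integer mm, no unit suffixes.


translate([336, 190, 0]) cube([3168, 2791, 194]);


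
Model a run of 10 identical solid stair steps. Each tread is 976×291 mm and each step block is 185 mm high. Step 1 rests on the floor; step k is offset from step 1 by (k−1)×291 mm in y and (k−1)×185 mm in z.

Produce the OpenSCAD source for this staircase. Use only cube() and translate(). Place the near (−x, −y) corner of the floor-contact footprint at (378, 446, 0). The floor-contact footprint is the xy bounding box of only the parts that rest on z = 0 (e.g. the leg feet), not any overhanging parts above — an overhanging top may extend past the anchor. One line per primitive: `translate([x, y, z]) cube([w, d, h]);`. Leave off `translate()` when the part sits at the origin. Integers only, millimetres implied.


translate([378, 446, 0]) cube([976, 291, 185]);
translate([378, 737, 185]) cube([976, 291, 185]);
translate([378, 1028, 370]) cube([976, 291, 185]);
translate([378, 1319, 555]) cube([976, 291, 185]);
translate([378, 1610, 740]) cube([976, 291, 185]);
translate([378, 1901, 925]) cube([976, 291, 185]);
translate([378, 2192, 1110]) cube([976, 291, 185]);
translate([378, 2483, 1295]) cube([976, 291, 185]);
translate([378, 2774, 1480]) cube([976, 291, 185]);
translate([378, 3065, 1665]) cube([976, 291, 185]);


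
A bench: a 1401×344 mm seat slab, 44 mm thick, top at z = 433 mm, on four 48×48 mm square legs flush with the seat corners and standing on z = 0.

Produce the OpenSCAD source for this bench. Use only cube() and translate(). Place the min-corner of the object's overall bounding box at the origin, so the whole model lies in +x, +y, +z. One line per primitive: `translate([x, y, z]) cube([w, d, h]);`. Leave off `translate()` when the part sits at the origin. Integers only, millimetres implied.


translate([0, 0, 389]) cube([1401, 344, 44]);
cube([48, 48, 389]);
translate([0, 296, 0]) cube([48, 48, 389]);
translate([1353, 0, 0]) cube([48, 48, 389]);
translate([1353, 296, 0]) cube([48, 48, 389]);


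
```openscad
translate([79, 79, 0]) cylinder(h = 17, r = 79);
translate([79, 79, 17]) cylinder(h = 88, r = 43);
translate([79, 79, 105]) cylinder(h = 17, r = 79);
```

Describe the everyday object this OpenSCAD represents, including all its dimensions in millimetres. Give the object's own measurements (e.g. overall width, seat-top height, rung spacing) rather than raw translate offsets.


A spool: two coaxial disc flanges of radius 79 mm and thickness 17 mm, joined by a core cylinder of radius 43 mm and height 88 mm. The lower flange rests on z = 0 and the three cylinders share a vertical axis.


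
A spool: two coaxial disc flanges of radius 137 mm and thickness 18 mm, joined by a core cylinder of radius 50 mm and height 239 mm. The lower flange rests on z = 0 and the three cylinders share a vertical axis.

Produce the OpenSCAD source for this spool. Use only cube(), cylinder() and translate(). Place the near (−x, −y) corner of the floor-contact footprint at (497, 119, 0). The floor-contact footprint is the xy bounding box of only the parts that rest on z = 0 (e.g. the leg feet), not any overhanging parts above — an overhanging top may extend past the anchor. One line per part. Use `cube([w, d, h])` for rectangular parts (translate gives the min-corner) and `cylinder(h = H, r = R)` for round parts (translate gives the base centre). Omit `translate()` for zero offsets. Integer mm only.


translate([634, 256, 0]) cylinder(h = 18, r = 137);
translate([634, 256, 18]) cylinder(h = 239, r = 50);
translate([634, 256, 257]) cylinder(h = 18, r = 137);


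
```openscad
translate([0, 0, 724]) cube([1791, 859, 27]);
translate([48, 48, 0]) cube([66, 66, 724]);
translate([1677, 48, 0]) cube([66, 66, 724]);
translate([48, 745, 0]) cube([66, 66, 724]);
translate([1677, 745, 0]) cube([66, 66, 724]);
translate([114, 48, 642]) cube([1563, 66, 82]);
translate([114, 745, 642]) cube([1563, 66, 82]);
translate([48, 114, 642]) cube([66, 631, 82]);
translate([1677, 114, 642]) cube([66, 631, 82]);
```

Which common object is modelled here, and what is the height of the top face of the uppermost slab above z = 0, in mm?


A table. The table height is 751 mm.

A 1791×859×27 slab sits at z = 724 on four 66 mm square posts — a table. The top surface is at 724 + 27 = 751 mm.


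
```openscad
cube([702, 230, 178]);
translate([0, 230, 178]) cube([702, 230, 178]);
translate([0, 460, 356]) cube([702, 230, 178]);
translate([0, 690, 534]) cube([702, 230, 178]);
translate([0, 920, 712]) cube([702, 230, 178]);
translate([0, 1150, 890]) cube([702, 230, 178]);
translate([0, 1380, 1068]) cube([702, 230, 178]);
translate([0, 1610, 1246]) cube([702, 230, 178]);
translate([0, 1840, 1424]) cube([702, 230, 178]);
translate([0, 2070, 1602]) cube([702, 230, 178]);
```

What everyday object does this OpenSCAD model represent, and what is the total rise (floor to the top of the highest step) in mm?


A staircase. The total rise is 1780 mm.

10 identical blocks, each offset up and back from the previous — a staircase. Each step is 178 mm tall and there are 10 of them, so the total rise is 10 × 178 = 1780 mm.


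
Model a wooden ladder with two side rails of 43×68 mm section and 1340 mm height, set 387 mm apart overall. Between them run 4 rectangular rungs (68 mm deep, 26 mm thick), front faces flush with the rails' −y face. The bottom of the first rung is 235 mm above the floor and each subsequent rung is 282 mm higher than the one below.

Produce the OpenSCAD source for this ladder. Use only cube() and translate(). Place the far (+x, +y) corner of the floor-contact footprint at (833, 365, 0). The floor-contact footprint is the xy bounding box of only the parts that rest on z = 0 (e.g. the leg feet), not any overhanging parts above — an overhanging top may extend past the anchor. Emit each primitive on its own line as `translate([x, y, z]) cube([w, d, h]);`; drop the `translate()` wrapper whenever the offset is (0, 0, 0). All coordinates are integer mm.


// rung span = 387 - 2*43 = 301
// rung[k] z = 235 + k*282
translate([446, 297, 0]) cube([43, 68, 1340]);
translate([790, 297, 0]) cube([43, 68, 1340]);
translate([489, 297, 235]) cube([301, 68, 26]);
translate([489, 297, 517]) cube([301, 68, 26]);
translate([489, 297, 799]) cube([301, 68, 26]);
translate([489, 297, 1081]) cube([301, 68, 26]);


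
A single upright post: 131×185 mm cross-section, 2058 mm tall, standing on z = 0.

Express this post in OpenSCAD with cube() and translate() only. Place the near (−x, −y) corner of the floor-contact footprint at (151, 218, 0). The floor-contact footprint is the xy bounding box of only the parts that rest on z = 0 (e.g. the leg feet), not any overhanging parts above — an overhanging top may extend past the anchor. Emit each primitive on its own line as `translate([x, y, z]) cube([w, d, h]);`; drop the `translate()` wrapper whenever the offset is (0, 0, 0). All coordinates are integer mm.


translate([151, 218, 0]) cube([131, 185, 2058]);


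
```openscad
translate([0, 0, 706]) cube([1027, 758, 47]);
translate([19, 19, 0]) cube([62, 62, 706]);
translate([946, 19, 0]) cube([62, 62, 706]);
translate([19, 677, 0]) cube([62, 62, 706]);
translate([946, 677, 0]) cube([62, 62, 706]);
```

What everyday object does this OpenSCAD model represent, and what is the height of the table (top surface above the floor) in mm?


A table. The table height is 753 mm.

A 1027×758×47 slab sits at z = 706 on four 62 mm square posts — a table. The top surface is at 706 + 47 = 753 mm.


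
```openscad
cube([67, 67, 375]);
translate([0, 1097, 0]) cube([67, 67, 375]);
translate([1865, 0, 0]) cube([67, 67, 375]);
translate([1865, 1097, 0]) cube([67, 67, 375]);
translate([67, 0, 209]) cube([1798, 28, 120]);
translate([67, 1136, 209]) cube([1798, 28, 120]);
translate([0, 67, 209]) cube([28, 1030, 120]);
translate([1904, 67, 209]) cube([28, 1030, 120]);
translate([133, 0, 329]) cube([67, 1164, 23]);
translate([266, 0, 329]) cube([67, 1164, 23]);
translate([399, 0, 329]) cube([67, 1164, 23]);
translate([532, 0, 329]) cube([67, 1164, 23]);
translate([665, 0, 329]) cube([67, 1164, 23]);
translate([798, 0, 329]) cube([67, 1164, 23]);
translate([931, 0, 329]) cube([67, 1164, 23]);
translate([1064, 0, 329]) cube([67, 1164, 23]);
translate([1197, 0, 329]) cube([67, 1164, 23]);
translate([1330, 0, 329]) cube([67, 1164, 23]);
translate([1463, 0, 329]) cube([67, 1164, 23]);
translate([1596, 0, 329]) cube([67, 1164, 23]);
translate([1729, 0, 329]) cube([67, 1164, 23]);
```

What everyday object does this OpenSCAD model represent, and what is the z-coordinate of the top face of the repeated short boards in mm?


A bed frame. The slat-top height is 352 mm.

Four posts, four rails, and a row of slats — a bed frame. Slats sit on the rails at z = 209 + 120 = 329; with slat thickness 23, the top is 352 mm.


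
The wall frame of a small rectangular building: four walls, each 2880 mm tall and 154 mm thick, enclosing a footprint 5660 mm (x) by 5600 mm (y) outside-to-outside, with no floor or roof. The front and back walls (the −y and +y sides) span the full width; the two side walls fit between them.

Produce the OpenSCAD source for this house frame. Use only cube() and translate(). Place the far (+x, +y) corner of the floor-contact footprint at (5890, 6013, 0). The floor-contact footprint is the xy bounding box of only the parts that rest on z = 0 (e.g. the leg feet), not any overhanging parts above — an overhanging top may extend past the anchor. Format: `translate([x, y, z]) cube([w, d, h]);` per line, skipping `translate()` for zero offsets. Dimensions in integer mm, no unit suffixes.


translate([230, 413, 0]) cube([5660, 154, 2880]);
translate([230, 5859, 0]) cube([5660, 154, 2880]);
translate([230, 567, 0]) cube([154, 5292, 2880]);
translate([5736, 567, 0]) cube([154, 5292, 2880]);


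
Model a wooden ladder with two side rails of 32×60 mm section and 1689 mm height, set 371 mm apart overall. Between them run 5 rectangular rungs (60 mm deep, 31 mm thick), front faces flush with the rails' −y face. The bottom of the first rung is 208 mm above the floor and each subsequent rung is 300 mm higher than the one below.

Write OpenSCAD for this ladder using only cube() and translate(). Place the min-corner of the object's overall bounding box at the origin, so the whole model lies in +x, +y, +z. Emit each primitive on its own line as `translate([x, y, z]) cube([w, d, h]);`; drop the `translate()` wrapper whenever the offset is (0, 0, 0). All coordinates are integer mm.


cube([32, 60, 1689]);
translate([339, 0, 0]) cube([32, 60, 1689]);
translate([32, 0, 208]) cube([307, 60, 31]);
translate([32, 0, 508]) cube([307, 60, 31]);
translate([32, 0, 808]) cube([307, 60, 31]);
translate([32, 0, 1108]) cube([307, 60, 31]);
translate([32, 0, 1408]) cube([307, 60, 31]);


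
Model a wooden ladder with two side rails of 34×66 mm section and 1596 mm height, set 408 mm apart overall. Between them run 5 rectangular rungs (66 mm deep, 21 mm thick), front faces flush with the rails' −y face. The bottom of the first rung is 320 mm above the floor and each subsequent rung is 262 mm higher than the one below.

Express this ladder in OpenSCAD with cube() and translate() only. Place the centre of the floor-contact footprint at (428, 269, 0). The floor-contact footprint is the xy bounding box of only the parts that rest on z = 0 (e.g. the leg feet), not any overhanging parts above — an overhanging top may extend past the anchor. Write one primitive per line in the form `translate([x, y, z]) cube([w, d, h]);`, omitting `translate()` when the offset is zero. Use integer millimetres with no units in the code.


translate([224, 236, 0]) cube([34, 66, 1596]);
translate([598, 236, 0]) cube([34, 66, 1596]);
translate([258, 236, 320]) cube([340, 66, 21]);
translate([258, 236, 582]) cube([340, 66, 21]);
translate([258, 236, 844]) cube([340, 66, 21]);
translate([258, 236, 1106]) cube([340, 66, 21]);
translate([258, 236, 1368]) cube([340, 66, 21]);


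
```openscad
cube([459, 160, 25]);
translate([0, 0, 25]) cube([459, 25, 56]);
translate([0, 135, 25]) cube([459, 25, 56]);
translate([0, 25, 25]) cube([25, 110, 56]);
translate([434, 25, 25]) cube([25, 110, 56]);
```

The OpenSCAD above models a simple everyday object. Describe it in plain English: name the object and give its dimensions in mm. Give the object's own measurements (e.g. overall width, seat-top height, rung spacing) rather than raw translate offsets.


An open-topped rectangular box: outside dimensions 459×160×81 mm, with a uniform wall and base thickness of 25 mm. The base is a full 459×160 slab on the floor; four walls sit on top of the base. The front and back walls (the −y and +y sides) span the full width; the two side walls fit between them.


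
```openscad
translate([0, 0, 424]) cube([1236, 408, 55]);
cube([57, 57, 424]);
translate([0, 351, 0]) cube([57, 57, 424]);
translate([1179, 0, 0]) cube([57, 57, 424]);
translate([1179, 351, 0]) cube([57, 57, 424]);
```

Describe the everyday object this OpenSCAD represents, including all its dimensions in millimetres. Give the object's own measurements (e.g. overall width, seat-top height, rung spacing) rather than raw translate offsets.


A bench: a 1236×408 mm seat slab, 55 mm thick, top at z = 479 mm, on four 57×57 mm square legs flush with the seat corners and standing on z = 0.


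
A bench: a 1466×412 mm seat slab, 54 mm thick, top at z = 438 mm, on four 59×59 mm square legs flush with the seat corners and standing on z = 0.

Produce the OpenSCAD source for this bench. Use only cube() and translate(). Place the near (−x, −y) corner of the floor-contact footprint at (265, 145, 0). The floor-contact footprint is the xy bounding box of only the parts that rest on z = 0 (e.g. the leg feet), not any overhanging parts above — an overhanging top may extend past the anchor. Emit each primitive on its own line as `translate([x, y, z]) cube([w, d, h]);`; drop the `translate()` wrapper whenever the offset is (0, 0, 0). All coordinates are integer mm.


translate([265, 145, 384]) cube([1466, 412, 54]);
translate([265, 145, 0]) cube([59, 59, 384]);
translate([265, 498, 0]) cube([59, 59, 384]);
translate([1672, 145, 0]) cube([59, 59, 384]);
translate([1672, 498, 0]) cube([59, 59, 384]);


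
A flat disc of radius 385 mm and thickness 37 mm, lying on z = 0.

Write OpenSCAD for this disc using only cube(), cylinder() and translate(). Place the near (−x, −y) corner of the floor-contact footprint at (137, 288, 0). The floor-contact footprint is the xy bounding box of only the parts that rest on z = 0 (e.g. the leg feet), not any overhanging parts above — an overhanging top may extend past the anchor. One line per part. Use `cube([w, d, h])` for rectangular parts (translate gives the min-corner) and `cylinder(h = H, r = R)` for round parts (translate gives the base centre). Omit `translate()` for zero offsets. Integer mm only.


translate([522, 673, 0]) cylinder(h = 37, r = 385);


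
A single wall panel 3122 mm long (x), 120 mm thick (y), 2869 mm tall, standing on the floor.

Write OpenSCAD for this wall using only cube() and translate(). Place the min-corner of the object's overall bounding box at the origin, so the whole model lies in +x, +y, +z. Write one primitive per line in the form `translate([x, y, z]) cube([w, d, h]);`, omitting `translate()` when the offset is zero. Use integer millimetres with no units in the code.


cube([3122, 120, 2869]);


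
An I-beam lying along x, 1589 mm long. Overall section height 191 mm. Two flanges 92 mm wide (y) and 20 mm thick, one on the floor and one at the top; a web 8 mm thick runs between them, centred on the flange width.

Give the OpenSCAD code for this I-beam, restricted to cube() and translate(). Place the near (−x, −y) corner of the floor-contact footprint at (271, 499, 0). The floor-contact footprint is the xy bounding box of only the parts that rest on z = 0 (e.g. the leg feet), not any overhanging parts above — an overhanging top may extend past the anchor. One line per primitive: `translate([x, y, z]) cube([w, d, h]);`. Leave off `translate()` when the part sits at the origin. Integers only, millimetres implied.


translate([271, 499, 0]) cube([1589, 92, 20]);
translate([271, 541, 20]) cube([1589, 8, 151]);
translate([271, 499, 171]) cube([1589, 92, 20]);


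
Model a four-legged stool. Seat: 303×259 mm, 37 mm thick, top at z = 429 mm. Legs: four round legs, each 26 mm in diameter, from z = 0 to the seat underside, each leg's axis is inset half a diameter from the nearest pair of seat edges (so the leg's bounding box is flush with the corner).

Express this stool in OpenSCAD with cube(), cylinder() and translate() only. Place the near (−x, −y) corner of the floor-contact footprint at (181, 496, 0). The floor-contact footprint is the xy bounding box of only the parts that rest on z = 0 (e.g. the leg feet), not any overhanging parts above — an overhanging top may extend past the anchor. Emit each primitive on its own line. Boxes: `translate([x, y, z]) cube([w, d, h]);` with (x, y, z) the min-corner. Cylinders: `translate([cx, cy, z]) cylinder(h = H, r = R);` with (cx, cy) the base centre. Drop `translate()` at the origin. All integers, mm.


translate([181, 496, 392]) cube([303, 259, 37]);
translate([194, 509, 0]) cylinder(h = 392, r = 13);
translate([471, 509, 0]) cylinder(h = 392, r = 13);
translate([194, 742, 0]) cylinder(h = 392, r = 13);
translate([471, 742, 0]) cylinder(h = 392, r = 13);


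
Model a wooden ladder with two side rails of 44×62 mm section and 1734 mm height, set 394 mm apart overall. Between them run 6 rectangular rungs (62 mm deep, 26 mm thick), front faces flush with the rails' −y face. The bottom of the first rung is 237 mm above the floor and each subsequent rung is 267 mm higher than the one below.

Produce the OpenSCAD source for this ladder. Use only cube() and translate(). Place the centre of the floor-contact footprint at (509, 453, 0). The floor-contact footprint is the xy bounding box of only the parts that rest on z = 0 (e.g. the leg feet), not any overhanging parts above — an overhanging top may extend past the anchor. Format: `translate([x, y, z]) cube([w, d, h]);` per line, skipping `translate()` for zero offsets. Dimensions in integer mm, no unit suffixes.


translate([312, 422, 0]) cube([44, 62, 1734]);
translate([662, 422, 0]) cube([44, 62, 1734]);
translate([356, 422, 237]) cube([306, 62, 26]);
translate([356, 422, 504]) cube([306, 62, 26]);
translate([356, 422, 771]) cube([306, 62, 26]);
translate([356, 422, 1038]) cube([306, 62, 26]);
translate([356, 422, 1305]) cube([306, 62, 26]);
translate([356, 422, 1572]) cube([306, 62, 26]);


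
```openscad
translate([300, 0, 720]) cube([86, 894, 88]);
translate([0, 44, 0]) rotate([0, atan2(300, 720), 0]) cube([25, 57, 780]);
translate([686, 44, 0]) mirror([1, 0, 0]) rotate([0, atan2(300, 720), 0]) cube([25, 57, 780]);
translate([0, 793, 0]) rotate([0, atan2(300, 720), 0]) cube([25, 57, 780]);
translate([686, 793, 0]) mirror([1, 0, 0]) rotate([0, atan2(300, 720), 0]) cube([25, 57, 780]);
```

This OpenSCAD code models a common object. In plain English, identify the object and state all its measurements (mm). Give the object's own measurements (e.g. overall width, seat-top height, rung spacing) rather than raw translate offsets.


A sawhorse. A 86×894×88 mm beam (x, y, z) sits on two A-frame leg pairs. Each pair is two raked legs of 25×57 mm section (57 mm along y) splaying symmetrically in x. Each leg rises 720 mm vertically over 300 mm of horizontal reach and is 780 mm long along its own axis. Every leg's outer bottom edge rests on the floor and its outer top edge meets a bottom edge of the beam — the left legs (tilting toward +x) meet the beam's −x bottom edge, the right legs (their mirror images, tilting toward −x) meet its +x bottom edge — so the leg tops tuck under the beam, the beam's underside is 720 mm above the floor, and the feet are 686 mm apart outside-to-outside with the beam centred between them. The two leg pairs are set in 44 mm from either end of the beam.


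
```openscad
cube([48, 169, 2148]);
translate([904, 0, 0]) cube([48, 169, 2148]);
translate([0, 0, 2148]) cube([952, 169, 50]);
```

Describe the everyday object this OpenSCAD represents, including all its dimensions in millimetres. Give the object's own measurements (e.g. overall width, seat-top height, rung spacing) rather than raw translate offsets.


A door frame. The clear opening is 856 mm wide and 2148 mm high. Two 48 mm wide jambs, 169 mm deep, stand either side of the opening from the floor to the top of the opening. A 50 mm thick head sits across the top of both jambs, spanning the full outside width of the frame.


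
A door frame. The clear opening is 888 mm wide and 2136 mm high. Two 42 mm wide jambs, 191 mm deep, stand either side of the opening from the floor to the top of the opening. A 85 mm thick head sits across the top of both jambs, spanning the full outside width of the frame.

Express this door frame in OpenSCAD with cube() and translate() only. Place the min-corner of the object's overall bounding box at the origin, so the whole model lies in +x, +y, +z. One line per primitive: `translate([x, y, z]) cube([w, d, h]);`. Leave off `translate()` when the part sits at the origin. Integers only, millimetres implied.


cube([42, 191, 2136]);
translate([930, 0, 0]) cube([42, 191, 2136]);
translate([0, 0, 2136]) cube([972, 191, 85]);


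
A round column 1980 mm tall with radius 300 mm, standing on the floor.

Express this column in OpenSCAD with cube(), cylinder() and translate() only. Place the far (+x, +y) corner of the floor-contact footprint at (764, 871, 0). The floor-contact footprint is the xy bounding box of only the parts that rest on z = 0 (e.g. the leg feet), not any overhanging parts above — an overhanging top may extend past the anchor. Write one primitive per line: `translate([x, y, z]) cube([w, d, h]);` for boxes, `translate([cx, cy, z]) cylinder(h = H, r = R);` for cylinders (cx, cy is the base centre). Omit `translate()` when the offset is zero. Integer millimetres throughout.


translate([464, 571, 0]) cylinder(h = 1980, r = 300);


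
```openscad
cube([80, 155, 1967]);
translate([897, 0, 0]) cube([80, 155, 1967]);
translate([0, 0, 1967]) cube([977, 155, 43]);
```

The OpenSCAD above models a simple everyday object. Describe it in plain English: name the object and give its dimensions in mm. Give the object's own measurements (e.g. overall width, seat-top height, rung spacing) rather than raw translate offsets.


A door frame. The clear opening is 817 mm wide and 1967 mm high. Two 80 mm wide jambs, 155 mm deep, stand either side of the opening from the floor to the top of the opening. A 43 mm thick head sits across the top of both jambs, spanning the full outside width of the frame.


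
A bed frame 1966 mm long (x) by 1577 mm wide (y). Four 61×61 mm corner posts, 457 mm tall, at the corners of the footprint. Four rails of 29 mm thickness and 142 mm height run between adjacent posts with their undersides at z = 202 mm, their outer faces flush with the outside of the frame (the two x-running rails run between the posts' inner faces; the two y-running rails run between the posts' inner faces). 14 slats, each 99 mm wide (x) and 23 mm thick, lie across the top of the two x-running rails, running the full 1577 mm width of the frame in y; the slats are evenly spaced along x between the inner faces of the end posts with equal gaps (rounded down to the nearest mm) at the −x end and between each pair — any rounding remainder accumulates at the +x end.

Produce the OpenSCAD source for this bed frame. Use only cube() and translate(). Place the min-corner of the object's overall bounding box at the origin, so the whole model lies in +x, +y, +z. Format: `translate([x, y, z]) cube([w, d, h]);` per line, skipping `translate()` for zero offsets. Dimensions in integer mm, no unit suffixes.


cube([61, 61, 457]);
translate([0, 1516, 0]) cube([61, 61, 457]);
translate([1905, 0, 0]) cube([61, 61, 457]);
translate([1905, 1516, 0]) cube([61, 61, 457]);
translate([61, 0, 202]) cube([1844, 29, 142]);
translate([61, 1548, 202]) cube([1844, 29, 142]);
translate([0, 61, 202]) cube([29, 1455, 142]);
translate([1937, 61, 202]) cube([29, 1455, 142]);
translate([91, 0, 344]) cube([99, 1577, 23]);
translate([220, 0, 344]) cube([99, 1577, 23]);
translate([349, 0, 344]) cube([99, 1577, 23]);
translate([478, 0, 344]) cube([99, 1577, 23]);
translate([607, 0, 344]) cube([99, 1577, 23]);
translate([736, 0, 344]) cube([99, 1577, 23]);
translate([865, 0, 344]) cube([99, 1577, 23]);
translate([994, 0, 344]) cube([99, 1577, 23]);
translate([1123, 0, 344]) cube([99, 1577, 23]);
translate([1252, 0, 344]) cube([99, 1577, 23]);
translate([1381, 0, 344]) cube([99, 1577, 23]);
translate([1510, 0, 344]) cube([99, 1577, 23]);
translate([1639, 0, 344]) cube([99, 1577, 23]);
translate([1768, 0, 344]) cube([99, 1577, 23]);


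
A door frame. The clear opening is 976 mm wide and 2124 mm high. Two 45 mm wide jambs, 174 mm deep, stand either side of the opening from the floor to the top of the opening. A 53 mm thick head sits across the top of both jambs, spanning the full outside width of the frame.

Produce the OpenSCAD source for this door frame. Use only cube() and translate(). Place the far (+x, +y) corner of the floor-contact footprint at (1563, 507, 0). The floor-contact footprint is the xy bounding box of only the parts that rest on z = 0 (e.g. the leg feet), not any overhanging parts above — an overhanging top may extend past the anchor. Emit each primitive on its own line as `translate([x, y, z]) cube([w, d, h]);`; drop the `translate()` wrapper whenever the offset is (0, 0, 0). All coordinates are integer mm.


translate([497, 333, 0]) cube([45, 174, 2124]);
translate([1518, 333, 0]) cube([45, 174, 2124]);
translate([497, 333, 2124]) cube([1066, 174, 53]);


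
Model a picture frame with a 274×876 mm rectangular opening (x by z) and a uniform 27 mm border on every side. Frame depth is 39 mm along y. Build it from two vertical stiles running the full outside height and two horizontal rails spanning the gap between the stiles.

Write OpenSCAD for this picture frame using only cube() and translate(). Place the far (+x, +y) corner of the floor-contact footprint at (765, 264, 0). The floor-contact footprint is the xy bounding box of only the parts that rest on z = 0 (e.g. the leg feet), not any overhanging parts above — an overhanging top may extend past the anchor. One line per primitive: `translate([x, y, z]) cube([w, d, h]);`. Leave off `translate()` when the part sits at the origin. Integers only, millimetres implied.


translate([437, 225, 0]) cube([27, 39, 930]);
translate([738, 225, 0]) cube([27, 39, 930]);
translate([464, 225, 0]) cube([274, 39, 27]);
translate([464, 225, 903]) cube([274, 39, 27]);


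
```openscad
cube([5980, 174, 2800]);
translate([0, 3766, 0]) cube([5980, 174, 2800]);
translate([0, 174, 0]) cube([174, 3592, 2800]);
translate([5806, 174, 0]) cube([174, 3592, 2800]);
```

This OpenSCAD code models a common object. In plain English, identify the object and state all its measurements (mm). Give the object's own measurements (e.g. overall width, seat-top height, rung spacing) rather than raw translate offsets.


The wall frame of a small rectangular building: four walls, each 2800 mm tall and 174 mm thick, enclosing a footprint 5980 mm (x) by 3940 mm (y) outside-to-outside, with no floor or roof. The front and back walls (the −y and +y sides) span the full width; the two side walls fit between them.


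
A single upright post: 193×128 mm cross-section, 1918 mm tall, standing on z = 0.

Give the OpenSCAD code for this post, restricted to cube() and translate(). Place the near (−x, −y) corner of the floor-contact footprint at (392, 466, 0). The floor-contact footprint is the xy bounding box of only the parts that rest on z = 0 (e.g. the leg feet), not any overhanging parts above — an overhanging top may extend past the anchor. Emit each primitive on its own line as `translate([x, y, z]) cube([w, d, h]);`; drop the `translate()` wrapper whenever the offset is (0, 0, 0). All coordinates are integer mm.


translate([392, 466, 0]) cube([193, 128, 1918]);


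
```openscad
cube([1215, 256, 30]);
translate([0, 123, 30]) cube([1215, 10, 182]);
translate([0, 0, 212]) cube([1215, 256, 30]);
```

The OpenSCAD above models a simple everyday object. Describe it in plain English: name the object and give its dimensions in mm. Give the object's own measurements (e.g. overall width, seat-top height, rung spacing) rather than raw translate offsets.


An I-beam lying along x, 1215 mm long. Overall section height 242 mm. Two flanges 256 mm wide (y) and 30 mm thick, one on the floor and one at the top; a web 10 mm thick runs between them, centred on the flange width.


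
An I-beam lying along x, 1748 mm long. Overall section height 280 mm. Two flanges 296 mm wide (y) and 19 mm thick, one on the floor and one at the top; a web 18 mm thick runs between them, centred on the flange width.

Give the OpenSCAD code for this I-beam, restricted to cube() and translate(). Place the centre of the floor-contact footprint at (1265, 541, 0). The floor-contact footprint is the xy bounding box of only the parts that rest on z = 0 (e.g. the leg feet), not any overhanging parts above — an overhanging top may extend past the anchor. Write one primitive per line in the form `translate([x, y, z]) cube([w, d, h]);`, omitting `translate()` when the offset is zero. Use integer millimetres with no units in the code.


translate([391, 393, 0]) cube([1748, 296, 19]);
translate([391, 532, 19]) cube([1748, 18, 242]);
translate([391, 393, 261]) cube([1748, 296, 19]);


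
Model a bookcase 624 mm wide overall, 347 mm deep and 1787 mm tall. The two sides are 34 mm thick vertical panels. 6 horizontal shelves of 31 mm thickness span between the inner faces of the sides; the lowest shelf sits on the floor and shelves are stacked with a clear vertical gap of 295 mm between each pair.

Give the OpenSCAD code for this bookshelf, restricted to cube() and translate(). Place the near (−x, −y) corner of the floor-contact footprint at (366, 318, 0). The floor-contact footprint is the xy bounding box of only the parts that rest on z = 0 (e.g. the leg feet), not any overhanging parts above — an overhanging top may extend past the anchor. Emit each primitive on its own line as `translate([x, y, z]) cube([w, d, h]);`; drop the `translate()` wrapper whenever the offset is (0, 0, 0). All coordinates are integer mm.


translate([366, 318, 0]) cube([34, 347, 1787]);
translate([956, 318, 0]) cube([34, 347, 1787]);
translate([400, 318, 0]) cube([556, 347, 31]);
translate([400, 318, 326]) cube([556, 347, 31]);
translate([400, 318, 652]) cube([556, 347, 31]);
translate([400, 318, 978]) cube([556, 347, 31]);
translate([400, 318, 1304]) cube([556, 347, 31]);
translate([400, 318, 1630]) cube([556, 347, 31]);


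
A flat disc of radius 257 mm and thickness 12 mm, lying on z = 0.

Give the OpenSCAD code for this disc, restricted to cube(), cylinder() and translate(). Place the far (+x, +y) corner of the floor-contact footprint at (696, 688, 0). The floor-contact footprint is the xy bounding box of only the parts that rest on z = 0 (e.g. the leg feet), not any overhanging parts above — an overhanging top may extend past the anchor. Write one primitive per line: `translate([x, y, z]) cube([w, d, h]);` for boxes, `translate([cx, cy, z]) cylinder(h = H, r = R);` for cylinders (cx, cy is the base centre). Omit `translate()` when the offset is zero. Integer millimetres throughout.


translate([439, 431, 0]) cylinder(h = 12, r = 257);


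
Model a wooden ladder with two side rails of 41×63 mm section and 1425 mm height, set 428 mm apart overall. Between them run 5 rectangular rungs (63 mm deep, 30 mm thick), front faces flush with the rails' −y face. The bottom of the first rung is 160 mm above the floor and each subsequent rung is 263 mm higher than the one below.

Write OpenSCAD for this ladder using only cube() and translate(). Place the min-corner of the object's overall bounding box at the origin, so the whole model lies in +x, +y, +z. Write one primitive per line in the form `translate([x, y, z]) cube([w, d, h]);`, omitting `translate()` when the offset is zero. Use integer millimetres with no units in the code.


cube([41, 63, 1425]);
translate([387, 0, 0]) cube([41, 63, 1425]);
translate([41, 0, 160]) cube([346, 63, 30]);
translate([41, 0, 423]) cube([346, 63, 30]);
translate([41, 0, 686]) cube([346, 63, 30]);
translate([41, 0, 949]) cube([346, 63, 30]);
translate([41, 0, 1212]) cube([346, 63, 30]);


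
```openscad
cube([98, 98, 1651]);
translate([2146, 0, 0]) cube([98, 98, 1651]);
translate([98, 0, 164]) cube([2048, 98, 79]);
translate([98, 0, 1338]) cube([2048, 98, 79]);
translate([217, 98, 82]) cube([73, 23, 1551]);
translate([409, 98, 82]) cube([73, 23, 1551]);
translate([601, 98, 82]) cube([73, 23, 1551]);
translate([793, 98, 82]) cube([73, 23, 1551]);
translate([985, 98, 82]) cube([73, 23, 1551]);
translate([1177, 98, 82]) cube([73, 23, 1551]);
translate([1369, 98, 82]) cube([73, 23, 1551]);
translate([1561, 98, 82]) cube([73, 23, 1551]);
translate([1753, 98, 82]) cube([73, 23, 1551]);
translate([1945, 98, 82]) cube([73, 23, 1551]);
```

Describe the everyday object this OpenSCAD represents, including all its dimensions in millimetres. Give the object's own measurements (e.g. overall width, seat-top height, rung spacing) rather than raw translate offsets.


A fence section. Two 98×98 mm posts, 1651 mm tall, stand on the floor with a clear span of 2048 mm between their inner faces. Two horizontal rails of 98×79 mm section span the gap between the posts with their undersides at z = 164 mm and z = 1338 mm, flush with the posts' −y face. 10 pickets, each 73 mm wide, 23 mm thick and 1551 mm tall, are fixed to the +y face of the rails with their bottoms at z = 82 mm, spaced across the span with a 119 mm gap after the −x post and between neighbouring pickets, with 128 mm left before the +x post.


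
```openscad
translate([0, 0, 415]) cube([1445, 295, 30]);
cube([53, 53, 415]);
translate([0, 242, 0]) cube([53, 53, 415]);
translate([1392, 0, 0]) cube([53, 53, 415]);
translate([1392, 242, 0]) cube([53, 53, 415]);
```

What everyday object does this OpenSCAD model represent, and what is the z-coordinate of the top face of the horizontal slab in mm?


A bench. The seat-top height is 445 mm.

A long slab on four corner posts — a bench. The slab sits at z = 415 with thickness 30, so the top is 415 + 30 = 445 mm.


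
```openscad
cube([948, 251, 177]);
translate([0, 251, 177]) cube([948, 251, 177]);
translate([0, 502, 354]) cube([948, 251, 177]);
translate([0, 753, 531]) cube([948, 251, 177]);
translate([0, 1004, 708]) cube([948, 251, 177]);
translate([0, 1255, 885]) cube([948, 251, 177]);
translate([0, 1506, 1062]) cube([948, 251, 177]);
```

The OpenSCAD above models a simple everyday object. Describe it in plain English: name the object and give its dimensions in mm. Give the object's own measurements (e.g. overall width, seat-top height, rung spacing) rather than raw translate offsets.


A straight staircase of 7 solid steps. Each step is 948 mm wide (x), 251 mm deep (y, the going) and 177 mm tall (the rise). The first step rests on the floor; each subsequent step sits one going further in +y and one rise higher in +z, directly behind and above the previous step with no overlap.


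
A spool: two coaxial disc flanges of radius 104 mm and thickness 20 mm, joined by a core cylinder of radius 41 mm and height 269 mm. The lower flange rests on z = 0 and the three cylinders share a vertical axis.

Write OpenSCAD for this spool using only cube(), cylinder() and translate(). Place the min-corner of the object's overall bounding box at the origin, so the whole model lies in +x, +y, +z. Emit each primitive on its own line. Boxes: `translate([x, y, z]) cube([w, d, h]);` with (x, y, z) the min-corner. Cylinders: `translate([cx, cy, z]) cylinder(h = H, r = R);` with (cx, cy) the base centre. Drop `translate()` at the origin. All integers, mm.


translate([104, 104, 0]) cylinder(h = 20, r = 104);
translate([104, 104, 20]) cylinder(h = 269, r = 41);
translate([104, 104, 289]) cylinder(h = 20, r = 104);


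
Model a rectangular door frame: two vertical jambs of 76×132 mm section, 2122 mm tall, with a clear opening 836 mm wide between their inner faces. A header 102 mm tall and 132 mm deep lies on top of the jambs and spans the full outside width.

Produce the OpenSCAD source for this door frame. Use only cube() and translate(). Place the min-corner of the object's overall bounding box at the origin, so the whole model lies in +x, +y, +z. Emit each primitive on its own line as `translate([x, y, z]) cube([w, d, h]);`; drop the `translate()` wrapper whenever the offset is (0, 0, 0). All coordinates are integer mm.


cube([76, 132, 2122]);
translate([912, 0, 0]) cube([76, 132, 2122]);
translate([0, 0, 2122]) cube([988, 132, 102]);
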